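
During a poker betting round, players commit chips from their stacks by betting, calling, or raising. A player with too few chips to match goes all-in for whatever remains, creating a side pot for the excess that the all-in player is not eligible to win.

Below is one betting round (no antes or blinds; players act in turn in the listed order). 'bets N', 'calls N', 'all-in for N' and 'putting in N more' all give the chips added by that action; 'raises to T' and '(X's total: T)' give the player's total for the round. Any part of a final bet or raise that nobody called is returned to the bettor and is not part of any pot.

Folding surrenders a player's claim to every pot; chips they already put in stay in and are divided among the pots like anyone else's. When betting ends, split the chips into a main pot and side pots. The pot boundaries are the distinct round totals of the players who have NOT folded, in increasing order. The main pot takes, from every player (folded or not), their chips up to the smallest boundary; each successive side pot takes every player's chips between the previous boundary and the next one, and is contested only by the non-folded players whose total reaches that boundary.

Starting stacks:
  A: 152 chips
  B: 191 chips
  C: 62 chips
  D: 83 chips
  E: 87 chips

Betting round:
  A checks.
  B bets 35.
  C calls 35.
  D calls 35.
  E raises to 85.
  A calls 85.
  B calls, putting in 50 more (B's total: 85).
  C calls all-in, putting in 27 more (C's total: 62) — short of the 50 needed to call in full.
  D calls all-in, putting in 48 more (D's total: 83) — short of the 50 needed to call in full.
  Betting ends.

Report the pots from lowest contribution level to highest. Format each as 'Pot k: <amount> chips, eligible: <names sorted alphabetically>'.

Contributions: A=85, B=85, C=62, D=83, E=85
Pot levels (distinct totals of non-folded players): 62, 83, 85
Layer 1-62: 62 each from A, B, C, D, E = 62*5 = 310 chips; eligible A, B, C, D, E
Layer 63-83: 21 each from A, B, D, E = 21*4 = 84 chips; eligible A, B, D, E
Layer 84-85: 2 each from A, B, E = 2*3 = 6 chips; eligible A, B, E

Pot 1: 310 chips, eligible: A, B, C, D, E
Pot 2: 84 chips, eligible: A, B, D, E
Pot 3: 6 chips, eligible: A, B, E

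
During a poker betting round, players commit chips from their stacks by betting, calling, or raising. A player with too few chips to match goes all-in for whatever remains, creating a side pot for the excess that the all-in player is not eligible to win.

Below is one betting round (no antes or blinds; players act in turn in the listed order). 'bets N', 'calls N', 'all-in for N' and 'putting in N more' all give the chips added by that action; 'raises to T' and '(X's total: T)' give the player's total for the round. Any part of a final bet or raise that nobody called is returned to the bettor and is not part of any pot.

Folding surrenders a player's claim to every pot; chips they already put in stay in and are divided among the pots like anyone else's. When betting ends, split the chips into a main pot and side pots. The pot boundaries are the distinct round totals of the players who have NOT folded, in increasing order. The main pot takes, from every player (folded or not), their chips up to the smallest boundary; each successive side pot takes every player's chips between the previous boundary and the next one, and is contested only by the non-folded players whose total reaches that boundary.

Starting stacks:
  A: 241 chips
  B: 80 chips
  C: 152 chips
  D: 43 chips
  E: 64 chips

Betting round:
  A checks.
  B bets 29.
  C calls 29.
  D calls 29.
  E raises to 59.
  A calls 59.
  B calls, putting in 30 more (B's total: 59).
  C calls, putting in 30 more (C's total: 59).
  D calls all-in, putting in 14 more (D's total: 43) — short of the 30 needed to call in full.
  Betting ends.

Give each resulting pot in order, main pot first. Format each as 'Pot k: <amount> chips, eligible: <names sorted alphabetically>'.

Contributions: A=59, B=59, C=59, D=43, E=59
Pot levels (distinct totals of non-folded players): 43, 59
Layer 1-43: 43 each from A, B, C, D, E = 43*5 = 215 chips; eligible A, B, C, D, E
Layer 44-59: 16 each from A, B, C, E = 16*4 = 64 chips; eligible A, B, C, E

Pot 1: 215 chips, eligible: A, B, C, D, E
Pot 2: 64 chips, eligible: A, B, C, E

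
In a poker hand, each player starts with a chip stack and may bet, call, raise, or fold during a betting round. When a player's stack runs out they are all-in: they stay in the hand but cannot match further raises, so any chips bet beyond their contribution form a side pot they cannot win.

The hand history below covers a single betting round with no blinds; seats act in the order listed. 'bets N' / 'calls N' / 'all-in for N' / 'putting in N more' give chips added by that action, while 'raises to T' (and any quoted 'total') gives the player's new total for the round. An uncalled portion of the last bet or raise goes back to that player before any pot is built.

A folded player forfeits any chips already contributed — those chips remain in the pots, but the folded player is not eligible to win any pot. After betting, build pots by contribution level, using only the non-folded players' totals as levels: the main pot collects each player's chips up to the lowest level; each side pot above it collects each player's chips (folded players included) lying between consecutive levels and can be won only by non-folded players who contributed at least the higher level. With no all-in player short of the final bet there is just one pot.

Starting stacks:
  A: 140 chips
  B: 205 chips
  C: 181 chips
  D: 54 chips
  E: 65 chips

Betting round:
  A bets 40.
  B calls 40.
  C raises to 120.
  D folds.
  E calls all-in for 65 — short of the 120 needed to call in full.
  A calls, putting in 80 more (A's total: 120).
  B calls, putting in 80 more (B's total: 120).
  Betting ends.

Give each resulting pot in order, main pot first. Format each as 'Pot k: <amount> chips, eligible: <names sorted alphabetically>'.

Contributions: A=120, B=120, C=120, E=65
Folded: D
Pot levels (distinct totals of non-folded players): 65, 120
Layer 1-65: 65 each from A, B, C, E = 65*4 = 260 chips; eligible A, B, C, E
Layer 66-120: 55 each from A, B, C = 55*3 = 165 chips; eligible A, B, C

Pot 1: 260 chips, eligible: A, B, C, E
Pot 2: 165 chips, eligible: A, B, C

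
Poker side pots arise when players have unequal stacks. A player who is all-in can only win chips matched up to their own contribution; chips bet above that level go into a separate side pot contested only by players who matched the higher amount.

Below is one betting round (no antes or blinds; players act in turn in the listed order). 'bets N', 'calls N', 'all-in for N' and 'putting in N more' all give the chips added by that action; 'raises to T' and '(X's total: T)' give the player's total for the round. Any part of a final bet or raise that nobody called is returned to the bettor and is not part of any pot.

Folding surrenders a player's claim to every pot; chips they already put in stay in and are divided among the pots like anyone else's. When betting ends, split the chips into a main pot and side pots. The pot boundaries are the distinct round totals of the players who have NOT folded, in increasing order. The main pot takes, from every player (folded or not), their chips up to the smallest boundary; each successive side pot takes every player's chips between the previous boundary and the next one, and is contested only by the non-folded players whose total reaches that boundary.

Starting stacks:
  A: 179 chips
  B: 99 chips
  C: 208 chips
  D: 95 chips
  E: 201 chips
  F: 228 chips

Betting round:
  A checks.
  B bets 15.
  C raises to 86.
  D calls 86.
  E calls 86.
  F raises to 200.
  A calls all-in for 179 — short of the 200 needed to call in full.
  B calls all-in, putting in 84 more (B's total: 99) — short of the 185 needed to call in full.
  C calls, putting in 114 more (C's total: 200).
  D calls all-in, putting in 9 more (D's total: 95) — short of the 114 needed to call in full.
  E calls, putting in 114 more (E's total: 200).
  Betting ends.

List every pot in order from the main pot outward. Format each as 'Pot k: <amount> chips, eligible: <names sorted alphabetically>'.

Pot 1: 570 chips, eligible: A, B, C, D, E, F
Pot 2: 20 chips, eligible: A, B, C, E, F
Pot 3: 320 chips, eligible: A, C, E, F
Pot 4: 63 chips, eligible: C, E, F

Derivation:
Contributions: A=179, B=99, C=200, D=95, E=200, F=200
Pot levels (distinct totals of non-folded players): 95, 99, 179, 200
Layer 1-95: 95 each from A, B, C, D, E, F = 95*6 = 570 chips; eligible A, B, C, D, E, F
Layer 96-99: 4 each from A, B, C, E, F = 4*5 = 20 chips; eligible A, B, C, E, F
Layer 100-179: 80 each from A, C, E, F = 80*4 = 320 chips; eligible A, C, E, F
Layer 180-200: 21 each from C, E, F = 21*3 = 63 chips; eligible C, E, F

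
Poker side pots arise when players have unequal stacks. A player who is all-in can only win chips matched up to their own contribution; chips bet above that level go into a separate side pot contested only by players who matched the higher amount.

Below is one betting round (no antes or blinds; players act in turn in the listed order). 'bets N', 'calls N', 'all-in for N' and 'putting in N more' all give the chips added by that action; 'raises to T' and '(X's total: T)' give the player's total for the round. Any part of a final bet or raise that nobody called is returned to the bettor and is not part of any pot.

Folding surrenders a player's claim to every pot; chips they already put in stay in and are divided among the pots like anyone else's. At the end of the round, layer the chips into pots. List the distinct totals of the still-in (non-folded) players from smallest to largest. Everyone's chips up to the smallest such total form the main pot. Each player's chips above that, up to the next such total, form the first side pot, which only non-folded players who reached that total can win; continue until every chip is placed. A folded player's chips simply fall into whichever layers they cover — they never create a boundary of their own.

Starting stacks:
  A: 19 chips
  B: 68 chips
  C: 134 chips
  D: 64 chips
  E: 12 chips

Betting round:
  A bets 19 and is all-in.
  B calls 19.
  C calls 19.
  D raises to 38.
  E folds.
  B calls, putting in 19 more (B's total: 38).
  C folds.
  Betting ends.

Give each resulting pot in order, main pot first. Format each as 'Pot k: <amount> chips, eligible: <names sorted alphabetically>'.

Contributions: A=19, B=38, C=19, D=38
Folded: C, E
Pot levels (distinct totals of non-folded players): 19, 38
Layer 1-19: 19 each from A, B, C, D = 19*4 = 76 chips; eligible A, B, D
Layer 20-38: 19 each from B, D = 19*2 = 38 chips; eligible B, D

Pot 1: 76 chips, eligible: A, B, D
Pot 2: 38 chips, eligible: B, D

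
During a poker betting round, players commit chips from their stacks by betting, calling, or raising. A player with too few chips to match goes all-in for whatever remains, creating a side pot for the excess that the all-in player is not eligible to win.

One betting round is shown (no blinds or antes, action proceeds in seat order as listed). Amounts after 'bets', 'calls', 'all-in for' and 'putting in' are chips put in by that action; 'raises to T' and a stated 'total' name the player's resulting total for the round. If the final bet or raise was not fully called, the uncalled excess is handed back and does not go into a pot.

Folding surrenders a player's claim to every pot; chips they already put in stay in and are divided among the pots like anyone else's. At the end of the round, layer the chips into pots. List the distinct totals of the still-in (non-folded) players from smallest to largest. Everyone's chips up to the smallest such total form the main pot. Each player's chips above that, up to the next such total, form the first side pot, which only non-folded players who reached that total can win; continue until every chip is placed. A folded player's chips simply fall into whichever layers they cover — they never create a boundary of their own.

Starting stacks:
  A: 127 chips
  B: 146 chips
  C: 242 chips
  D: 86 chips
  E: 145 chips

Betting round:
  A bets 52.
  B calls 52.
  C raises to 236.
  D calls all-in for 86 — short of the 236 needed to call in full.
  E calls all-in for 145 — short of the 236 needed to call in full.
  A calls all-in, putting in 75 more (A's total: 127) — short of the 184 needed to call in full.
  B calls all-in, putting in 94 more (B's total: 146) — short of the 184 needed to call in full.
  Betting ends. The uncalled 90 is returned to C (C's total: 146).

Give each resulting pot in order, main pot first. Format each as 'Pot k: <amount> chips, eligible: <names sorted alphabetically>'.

Contributions (after 90 returned to C): A=127, B=146, C=146, D=86, E=145
Pot levels (distinct totals of non-folded players): 86, 127, 145, 146
Layer 1-86: 86 each from A, B, C, D, E = 86*5 = 430 chips; eligible A, B, C, D, E
Layer 87-127: 41 each from A, B, C, E = 41*4 = 164 chips; eligible A, B, C, E
Layer 128-145: 18 each from B, C, E = 18*3 = 54 chips; eligible B, C, E
Layer 146-146: 1 each from B, C = 1*2 = 2 chips; eligible B, C

Pot 1: 430 chips, eligible: A, B, C, D, E
Pot 2: 164 chips, eligible: A, B, C, E
Pot 3: 54 chips, eligible: B, C, E
Pot 4: 2 chips, eligible: B, C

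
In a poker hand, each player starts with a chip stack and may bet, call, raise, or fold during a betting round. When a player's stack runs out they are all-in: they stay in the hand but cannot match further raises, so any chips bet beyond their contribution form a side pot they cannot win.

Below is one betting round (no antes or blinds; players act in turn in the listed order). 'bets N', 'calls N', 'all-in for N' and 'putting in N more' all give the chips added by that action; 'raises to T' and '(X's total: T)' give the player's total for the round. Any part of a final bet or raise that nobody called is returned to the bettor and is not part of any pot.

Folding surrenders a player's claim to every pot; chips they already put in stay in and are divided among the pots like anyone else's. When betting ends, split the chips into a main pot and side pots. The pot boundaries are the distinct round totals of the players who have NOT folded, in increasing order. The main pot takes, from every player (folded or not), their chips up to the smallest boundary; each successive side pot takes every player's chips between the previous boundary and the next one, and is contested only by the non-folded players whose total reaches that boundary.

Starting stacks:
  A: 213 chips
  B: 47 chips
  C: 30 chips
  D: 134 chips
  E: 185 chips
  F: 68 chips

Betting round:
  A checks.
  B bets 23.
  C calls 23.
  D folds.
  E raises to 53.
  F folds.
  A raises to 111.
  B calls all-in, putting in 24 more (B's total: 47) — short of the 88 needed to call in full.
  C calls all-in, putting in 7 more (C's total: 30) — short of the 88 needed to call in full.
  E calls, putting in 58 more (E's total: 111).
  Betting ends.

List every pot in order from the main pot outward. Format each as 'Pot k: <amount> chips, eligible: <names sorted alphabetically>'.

Contributions: A=111, B=47, C=30, E=111
Folded: D, F
Pot levels (distinct totals of non-folded players): 30, 47, 111
Layer 1-30: 30 each from A, B, C, E = 30*4 = 120 chips; eligible A, B, C, E
Layer 31-47: 17 each from A, B, E = 17*3 = 51 chips; eligible A, B, E
Layer 48-111: 64 each from A, E = 64*2 = 128 chips; eligible A, E

Pot 1: 120 chips, eligible: A, B, C, E
Pot 2: 51 chips, eligible: A, B, E
Pot 3: 128 chips, eligible: A, E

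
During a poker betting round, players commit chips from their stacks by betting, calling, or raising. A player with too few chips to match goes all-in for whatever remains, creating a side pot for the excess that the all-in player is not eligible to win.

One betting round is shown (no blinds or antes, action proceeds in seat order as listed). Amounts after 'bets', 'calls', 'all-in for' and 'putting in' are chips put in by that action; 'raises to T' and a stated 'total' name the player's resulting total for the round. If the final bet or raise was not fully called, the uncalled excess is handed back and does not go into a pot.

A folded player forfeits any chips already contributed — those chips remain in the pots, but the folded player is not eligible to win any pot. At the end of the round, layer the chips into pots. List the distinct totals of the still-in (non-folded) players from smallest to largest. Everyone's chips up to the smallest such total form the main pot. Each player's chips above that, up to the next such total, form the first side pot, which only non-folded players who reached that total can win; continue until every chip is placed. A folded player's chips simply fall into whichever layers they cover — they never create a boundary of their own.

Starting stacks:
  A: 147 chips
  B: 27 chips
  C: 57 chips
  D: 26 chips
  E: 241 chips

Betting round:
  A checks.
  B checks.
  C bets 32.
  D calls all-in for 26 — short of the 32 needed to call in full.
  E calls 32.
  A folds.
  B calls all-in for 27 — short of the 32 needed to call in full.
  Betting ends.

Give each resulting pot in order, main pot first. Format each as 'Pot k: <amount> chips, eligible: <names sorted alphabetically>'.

Pot 1: 104 chips, eligible: B, C, D, E
Pot 2: 3 chips, eligible: B, C, E
Pot 3: 10 chips, eligible: C, E

Derivation:
Contributions: B=27, C=32, D=26, E=32
Folded: A
Pot levels (distinct totals of non-folded players): 26, 27, 32
Layer 1-26: 26 each from B, C, D, E = 26*4 = 104 chips; eligible B, C, D, E
Layer 27-27: 1 each from B, C, E = 1*3 = 3 chips; eligible B, C, E
Layer 28-32: 5 each from C, E = 5*2 = 10 chips; eligible C, E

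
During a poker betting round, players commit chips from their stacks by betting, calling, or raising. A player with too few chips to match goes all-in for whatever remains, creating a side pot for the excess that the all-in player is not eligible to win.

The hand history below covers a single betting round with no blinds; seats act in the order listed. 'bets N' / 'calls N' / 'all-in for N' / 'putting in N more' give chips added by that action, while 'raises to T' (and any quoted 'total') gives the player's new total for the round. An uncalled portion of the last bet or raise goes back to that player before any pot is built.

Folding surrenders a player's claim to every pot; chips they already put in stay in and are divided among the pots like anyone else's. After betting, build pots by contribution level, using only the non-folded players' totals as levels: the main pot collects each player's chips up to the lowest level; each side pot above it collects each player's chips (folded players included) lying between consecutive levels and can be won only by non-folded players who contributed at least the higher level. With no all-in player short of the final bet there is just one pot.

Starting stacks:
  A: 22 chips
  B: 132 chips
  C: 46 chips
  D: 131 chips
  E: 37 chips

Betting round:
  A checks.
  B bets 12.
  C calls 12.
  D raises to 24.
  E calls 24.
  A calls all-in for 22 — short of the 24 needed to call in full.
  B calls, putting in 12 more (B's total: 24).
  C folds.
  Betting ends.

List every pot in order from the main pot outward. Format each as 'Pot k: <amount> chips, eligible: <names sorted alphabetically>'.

Pot 1: 100 chips, eligible: A, B, D, E
Pot 2: 6 chips, eligible: B, D, E

Derivation:
Contributions: A=22, B=24, C=12, D=24, E=24
Folded: C
Pot levels (distinct totals of non-folded players): 22, 24
Layer 1-22: A 22 + B 22 + C 12 + D 22 + E 22 = 100 chips; eligible A, B, D, E
Layer 23-24: 2 each from B, D, E = 2*3 = 6 chips; eligible B, D, E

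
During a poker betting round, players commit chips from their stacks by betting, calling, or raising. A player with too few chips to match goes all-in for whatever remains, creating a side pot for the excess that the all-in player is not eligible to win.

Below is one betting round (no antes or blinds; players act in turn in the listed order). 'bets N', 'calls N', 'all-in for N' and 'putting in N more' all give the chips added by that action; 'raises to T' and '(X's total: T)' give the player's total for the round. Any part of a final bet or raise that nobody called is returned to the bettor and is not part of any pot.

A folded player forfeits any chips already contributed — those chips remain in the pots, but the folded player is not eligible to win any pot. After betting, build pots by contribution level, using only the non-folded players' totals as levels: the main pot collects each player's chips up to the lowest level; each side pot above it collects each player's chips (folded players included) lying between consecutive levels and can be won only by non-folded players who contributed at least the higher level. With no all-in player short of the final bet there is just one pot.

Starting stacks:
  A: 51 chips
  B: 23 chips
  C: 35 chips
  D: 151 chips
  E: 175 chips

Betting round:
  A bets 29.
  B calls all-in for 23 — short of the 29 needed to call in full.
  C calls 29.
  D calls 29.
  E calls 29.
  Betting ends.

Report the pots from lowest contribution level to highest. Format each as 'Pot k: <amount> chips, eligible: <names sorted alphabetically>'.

Contributions: A=29, B=23, C=29, D=29, E=29
Pot levels (distinct totals of non-folded players): 23, 29
Layer 1-23: 23 each from A, B, C, D, E = 23*5 = 115 chips; eligible A, B, C, D, E
Layer 24-29: 6 each from A, C, D, E = 6*4 = 24 chips; eligible A, C, D, E

Pot 1: 115 chips, eligible: A, B, C, D, E
Pot 2: 24 chips, eligible: A, C, D, E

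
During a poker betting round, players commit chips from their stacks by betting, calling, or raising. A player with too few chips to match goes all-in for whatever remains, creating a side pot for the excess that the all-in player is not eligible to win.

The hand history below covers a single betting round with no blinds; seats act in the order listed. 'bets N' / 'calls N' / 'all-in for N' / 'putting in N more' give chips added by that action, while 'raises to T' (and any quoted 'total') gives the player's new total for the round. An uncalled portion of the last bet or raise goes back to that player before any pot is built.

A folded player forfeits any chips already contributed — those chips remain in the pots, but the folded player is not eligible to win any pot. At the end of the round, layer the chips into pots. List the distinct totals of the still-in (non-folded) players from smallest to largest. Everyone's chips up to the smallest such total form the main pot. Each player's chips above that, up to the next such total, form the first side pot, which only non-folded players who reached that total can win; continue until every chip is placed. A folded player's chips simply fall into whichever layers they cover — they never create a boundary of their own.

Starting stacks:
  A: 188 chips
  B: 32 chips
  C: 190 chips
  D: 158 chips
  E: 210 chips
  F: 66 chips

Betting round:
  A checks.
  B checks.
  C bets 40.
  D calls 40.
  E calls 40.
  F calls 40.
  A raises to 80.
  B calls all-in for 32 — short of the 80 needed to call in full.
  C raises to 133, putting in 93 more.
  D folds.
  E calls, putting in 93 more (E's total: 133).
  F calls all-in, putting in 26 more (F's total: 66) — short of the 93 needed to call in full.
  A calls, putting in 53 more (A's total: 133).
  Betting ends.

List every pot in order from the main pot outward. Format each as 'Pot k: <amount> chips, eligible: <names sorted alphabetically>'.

Contributions: A=133, B=32, C=133, D=40, E=133, F=66
Folded: D
Pot levels (distinct totals of non-folded players): 32, 66, 133
Layer 1-32: 32 each from A, B, C, D, E, F = 32*6 = 192 chips; eligible A, B, C, E, F
Layer 33-66: A 34 + C 34 + D 8 + E 34 + F 34 = 144 chips; eligible A, C, E, F
Layer 67-133: 67 each from A, C, E = 67*3 = 201 chips; eligible A, C, E

Pot 1: 192 chips, eligible: A, B, C, E, F
Pot 2: 144 chips, eligible: A, C, E, F
Pot 3: 201 chips, eligible: A, C, E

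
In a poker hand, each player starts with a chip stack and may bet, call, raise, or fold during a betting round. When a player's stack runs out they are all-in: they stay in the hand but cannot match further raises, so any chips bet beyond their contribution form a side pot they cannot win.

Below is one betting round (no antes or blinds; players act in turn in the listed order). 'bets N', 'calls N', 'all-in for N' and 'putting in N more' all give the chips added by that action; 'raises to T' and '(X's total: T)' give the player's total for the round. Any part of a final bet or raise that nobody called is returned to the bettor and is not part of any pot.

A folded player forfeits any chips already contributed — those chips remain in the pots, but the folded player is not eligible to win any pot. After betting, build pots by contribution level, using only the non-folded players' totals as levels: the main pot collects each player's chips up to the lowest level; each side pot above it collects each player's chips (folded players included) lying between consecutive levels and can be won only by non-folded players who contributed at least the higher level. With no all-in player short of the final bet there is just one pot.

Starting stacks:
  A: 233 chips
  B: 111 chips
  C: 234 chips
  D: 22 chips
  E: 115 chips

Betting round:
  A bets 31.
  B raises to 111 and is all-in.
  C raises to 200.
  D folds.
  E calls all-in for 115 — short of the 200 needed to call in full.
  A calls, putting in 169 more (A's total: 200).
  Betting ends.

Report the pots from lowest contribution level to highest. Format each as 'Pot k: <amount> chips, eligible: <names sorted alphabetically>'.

Contributions: A=200, B=111, C=200, E=115
Folded: D
Pot levels (distinct totals of non-folded players): 111, 115, 200
Layer 1-111: 111 each from A, B, C, E = 111*4 = 444 chips; eligible A, B, C, E
Layer 112-115: 4 each from A, C, E = 4*3 = 12 chips; eligible A, C, E
Layer 116-200: 85 each from A, C = 85*2 = 170 chips; eligible A, C

Pot 1: 444 chips, eligible: A, B, C, E
Pot 2: 12 chips, eligible: A, C, E
Pot 3: 170 chips, eligible: A, C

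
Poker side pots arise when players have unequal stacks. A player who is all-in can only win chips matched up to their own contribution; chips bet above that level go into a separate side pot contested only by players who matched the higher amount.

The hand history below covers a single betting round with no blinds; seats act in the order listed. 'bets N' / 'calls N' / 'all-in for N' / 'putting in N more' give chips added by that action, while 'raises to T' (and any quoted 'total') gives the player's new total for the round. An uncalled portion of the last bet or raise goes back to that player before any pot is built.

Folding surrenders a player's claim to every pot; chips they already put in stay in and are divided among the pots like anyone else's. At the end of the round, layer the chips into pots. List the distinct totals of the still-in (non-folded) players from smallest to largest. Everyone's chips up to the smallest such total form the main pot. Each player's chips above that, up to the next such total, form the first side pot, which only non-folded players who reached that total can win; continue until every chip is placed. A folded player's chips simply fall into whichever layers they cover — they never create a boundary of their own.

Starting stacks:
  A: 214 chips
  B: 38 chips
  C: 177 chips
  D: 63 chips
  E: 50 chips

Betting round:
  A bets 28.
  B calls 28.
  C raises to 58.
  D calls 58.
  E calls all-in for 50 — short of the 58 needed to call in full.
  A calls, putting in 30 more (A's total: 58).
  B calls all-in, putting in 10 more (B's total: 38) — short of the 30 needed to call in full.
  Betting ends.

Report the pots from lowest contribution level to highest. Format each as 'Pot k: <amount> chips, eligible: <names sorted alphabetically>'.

Contributions: A=58, B=38, C=58, D=58, E=50
Pot levels (distinct totals of non-folded players): 38, 50, 58
Layer 1-38: 38 each from A, B, C, D, E = 38*5 = 190 chips; eligible A, B, C, D, E
Layer 39-50: 12 each from A, C, D, E = 12*4 = 48 chips; eligible A, C, D, E
Layer 51-58: 8 each from A, C, D = 8*3 = 24 chips; eligible A, C, D

Pot 1: 190 chips, eligible: A, B, C, D, E
Pot 2: 48 chips, eligible: A, C, D, E
Pot 3: 24 chips, eligible: A, C, D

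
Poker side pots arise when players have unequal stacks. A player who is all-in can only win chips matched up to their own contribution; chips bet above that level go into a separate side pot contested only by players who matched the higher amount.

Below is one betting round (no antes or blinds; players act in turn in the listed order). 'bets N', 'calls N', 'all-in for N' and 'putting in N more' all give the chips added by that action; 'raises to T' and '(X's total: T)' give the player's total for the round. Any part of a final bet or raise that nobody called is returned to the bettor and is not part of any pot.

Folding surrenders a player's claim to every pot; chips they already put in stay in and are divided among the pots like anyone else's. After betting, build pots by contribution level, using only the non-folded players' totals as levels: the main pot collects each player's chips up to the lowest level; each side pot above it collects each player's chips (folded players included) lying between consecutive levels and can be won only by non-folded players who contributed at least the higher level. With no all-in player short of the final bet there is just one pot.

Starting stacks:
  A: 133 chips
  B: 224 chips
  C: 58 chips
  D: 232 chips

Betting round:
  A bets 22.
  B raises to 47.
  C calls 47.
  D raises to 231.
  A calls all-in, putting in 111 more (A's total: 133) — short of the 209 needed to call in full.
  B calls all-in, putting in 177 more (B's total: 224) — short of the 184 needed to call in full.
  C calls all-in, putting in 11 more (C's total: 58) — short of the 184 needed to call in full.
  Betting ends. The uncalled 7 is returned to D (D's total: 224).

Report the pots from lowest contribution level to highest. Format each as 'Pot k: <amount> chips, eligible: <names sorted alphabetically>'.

Contributions (after 7 returned to D): A=133, B=224, C=58, D=224
Pot levels (distinct totals of non-folded players): 58, 133, 224
Layer 1-58: 58 each from A, B, C, D = 58*4 = 232 chips; eligible A, B, C, D
Layer 59-133: 75 each from A, B, D = 75*3 = 225 chips; eligible A, B, D
Layer 134-224: 91 each from B, D = 91*2 = 182 chips; eligible B, D

Pot 1: 232 chips, eligible: A, B, C, D
Pot 2: 225 chips, eligible: A, B, D
Pot 3: 182 chips, eligible: B, D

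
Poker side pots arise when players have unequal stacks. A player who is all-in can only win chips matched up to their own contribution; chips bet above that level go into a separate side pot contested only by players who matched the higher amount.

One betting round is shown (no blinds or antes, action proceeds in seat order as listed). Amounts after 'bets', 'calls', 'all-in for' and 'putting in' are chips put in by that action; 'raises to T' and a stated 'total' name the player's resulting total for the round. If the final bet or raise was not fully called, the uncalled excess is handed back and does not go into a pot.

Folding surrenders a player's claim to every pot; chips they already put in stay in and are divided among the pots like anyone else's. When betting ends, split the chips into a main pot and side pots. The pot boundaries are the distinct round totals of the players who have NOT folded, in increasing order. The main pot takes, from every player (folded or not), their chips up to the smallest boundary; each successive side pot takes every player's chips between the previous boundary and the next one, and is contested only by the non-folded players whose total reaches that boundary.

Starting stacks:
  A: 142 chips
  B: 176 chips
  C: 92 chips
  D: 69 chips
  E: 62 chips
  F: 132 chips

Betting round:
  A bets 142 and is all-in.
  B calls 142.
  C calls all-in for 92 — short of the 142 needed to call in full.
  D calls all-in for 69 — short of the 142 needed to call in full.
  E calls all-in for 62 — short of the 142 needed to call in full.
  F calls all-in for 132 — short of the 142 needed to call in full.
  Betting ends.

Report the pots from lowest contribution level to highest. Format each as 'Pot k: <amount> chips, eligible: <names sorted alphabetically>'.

Contributions: A=142, B=142, C=92, D=69, E=62, F=132
Pot levels (distinct totals of non-folded players): 62, 69, 92, 132, 142
Layer 1-62: 62 each from A, B, C, D, E, F = 62*6 = 372 chips; eligible A, B, C, D, E, F
Layer 63-69: 7 each from A, B, C, D, F = 7*5 = 35 chips; eligible A, B, C, D, F
Layer 70-92: 23 each from A, B, C, F = 23*4 = 92 chips; eligible A, B, C, F
Layer 93-132: 40 each from A, B, F = 40*3 = 120 chips; eligible A, B, F
Layer 133-142: 10 each from A, B = 10*2 = 20 chips; eligible A, B

Pot 1: 372 chips, eligible: A, B, C, D, E, F
Pot 2: 35 chips, eligible: A, B, C, D, F
Pot 3: 92 chips, eligible: A, B, C, F
Pot 4: 120 chips, eligible: A, B, F
Pot 5: 20 chips, eligible: A, B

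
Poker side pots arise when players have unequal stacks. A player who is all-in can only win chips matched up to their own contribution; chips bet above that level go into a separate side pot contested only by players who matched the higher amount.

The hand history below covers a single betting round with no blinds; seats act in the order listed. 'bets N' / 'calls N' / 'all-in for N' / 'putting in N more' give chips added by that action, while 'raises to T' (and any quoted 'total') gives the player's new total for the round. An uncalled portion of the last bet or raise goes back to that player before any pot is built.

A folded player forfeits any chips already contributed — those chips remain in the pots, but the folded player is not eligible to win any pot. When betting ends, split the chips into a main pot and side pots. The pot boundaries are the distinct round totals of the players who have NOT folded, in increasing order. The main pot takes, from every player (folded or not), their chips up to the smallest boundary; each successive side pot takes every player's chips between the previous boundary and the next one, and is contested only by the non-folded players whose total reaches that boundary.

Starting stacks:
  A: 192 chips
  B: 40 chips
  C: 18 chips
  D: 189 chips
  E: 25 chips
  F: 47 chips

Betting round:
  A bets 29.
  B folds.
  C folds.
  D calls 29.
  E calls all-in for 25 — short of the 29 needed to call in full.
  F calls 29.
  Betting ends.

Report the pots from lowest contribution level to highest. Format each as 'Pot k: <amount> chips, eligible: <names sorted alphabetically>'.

Pot 1: 100 chips, eligible: A, D, E, F
Pot 2: 12 chips, eligible: A, D, F

Derivation:
Contributions: A=29, D=29, E=25, F=29
Folded: B, C
Pot levels (distinct totals of non-folded players): 25, 29
Layer 1-25: 25 each from A, D, E, F = 25*4 = 100 chips; eligible A, D, E, F
Layer 26-29: 4 each from A, D, F = 4*3 = 12 chips; eligible A, D, F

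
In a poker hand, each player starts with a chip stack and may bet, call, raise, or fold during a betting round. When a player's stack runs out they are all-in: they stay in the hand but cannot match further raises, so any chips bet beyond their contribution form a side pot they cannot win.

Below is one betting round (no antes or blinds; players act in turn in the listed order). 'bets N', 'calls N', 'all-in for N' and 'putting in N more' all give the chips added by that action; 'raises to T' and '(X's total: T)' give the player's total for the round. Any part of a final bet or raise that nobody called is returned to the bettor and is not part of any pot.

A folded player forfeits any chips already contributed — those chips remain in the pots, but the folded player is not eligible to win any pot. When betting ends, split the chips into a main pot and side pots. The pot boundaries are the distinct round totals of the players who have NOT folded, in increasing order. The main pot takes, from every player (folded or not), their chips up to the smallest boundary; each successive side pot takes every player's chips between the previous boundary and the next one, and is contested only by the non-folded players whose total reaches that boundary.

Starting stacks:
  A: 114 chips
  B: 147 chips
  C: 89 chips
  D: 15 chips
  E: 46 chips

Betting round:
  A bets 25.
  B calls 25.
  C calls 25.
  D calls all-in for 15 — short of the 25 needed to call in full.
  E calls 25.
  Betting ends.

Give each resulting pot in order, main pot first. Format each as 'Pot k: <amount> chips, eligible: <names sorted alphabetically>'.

Pot 1: 75 chips, eligible: A, B, C, D, E
Pot 2: 40 chips, eligible: A, B, C, E

Derivation:
Contributions: A=25, B=25, C=25, D=15, E=25
Pot levels (distinct totals of non-folded players): 15, 25
Layer 1-15: 15 each from A, B, C, D, E = 15*5 = 75 chips; eligible A, B, C, D, E
Layer 16-25: 10 each from A, B, C, E = 10*4 = 40 chips; eligible A, B, C, E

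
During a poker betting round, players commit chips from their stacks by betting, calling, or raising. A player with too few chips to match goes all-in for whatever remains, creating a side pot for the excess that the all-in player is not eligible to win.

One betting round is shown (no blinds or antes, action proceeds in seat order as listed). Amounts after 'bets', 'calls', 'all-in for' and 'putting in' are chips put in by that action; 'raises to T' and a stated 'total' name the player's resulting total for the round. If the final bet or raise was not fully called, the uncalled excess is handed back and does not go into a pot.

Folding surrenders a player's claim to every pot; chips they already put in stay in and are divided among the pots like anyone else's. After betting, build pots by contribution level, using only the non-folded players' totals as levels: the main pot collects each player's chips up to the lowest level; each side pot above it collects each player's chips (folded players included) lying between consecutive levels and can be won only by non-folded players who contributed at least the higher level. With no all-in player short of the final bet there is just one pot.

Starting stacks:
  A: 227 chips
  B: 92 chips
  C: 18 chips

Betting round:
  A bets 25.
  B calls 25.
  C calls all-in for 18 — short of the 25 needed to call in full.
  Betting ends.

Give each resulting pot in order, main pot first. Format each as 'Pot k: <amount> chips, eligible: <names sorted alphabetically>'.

Pot 1: 54 chips, eligible: A, B, C
Pot 2: 14 chips, eligible: A, B

Derivation:
Contributions: A=25, B=25, C=18
Pot levels (distinct totals of non-folded players): 18, 25
Layer 1-18: 18 each from A, B, C = 18*3 = 54 chips; eligible A, B, C
Layer 19-25: 7 each from A, B = 7*2 = 14 chips; eligible A, B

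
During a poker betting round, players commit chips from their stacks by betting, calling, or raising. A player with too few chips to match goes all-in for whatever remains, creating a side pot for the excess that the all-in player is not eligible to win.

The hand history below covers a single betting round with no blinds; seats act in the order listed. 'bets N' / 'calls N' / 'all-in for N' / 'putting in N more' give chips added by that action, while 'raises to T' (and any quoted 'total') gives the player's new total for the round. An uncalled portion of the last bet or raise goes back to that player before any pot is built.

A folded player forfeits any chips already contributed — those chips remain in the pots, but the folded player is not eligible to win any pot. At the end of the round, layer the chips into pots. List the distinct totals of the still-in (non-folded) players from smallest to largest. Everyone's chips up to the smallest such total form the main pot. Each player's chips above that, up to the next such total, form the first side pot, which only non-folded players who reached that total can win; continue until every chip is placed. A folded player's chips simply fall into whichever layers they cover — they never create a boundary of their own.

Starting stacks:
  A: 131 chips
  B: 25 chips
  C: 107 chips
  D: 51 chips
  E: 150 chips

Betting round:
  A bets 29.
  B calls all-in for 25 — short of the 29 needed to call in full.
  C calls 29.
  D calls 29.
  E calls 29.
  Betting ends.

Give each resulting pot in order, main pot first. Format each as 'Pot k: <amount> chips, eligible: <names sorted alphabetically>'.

Contributions: A=29, B=25, C=29, D=29, E=29
Pot levels (distinct totals of non-folded players): 25, 29
Layer 1-25: 25 each from A, B, C, D, E = 25*5 = 125 chips; eligible A, B, C, D, E
Layer 26-29: 4 each from A, C, D, E = 4*4 = 16 chips; eligible A, C, D, E

Pot 1: 125 chips, eligible: A, B, C, D, E
Pot 2: 16 chips, eligible: A, C, D, E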